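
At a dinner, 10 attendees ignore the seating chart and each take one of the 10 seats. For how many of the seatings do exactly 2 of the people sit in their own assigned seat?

Pick the 2 fixed positions: C(10,2) = 45 ways.
The other 8 form a derangement: !8 = 14833.
Total: 45 × 14833 = 667485.

667485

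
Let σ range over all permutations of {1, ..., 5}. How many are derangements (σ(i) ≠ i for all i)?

The number of derangements of 5 is !5 = Σ_{k=0}^{5} (-1)^k·5!/k!
= 5! - 5!/1! + 5!/2! - 5!/3! + 5!/4! - 5!/5!
= 120 - 120 + 60 - 20 + 5 - 1
= 44

44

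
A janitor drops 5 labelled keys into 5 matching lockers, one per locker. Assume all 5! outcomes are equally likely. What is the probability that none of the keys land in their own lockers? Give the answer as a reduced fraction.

Favorable outcomes: !5 = 44.
Total outcomes: 5! = 120.
Probability = 44/120 = 11/30.

11/30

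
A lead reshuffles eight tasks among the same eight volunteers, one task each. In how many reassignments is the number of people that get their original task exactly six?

28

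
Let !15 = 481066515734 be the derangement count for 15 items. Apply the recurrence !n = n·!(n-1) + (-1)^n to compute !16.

7697064251745

!16 = 16·481066515734 + 1 = 7697064251745.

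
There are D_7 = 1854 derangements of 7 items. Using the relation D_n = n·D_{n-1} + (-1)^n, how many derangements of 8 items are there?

D_8 = 8·1854 + 1 = 14833.

14833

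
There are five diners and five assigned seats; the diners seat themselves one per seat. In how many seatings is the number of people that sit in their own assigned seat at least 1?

76

# with exactly i fixed is C(5,i)·!(5-i); sum over i=1..5:
  i=1: C(5,1)·!4 = 5·9 = 45
  i=2: C(5,2)·!3 = 10·2 = 20
  i=3: C(5,3)·!2 = 10·1 = 10
  i=4: C(5,4)·!1 = 5·0 = 0
  i=5: C(5,5)·!0 = 1·1 = 1
Total = 76.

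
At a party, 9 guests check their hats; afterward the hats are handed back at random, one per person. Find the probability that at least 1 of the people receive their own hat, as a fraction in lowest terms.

Favorable outcomes: Σ_{i≥1} C(9,i)·!(9-i) = 9·14833 + 36·1854 + 84·265 + 126·44 + 126·9 + 84·2 + 36·1 + 9·0 + 1·1 = 229384.
Total outcomes: 9! = 362880.
Probability = 229384/362880 = 28673/45360.

28673/45360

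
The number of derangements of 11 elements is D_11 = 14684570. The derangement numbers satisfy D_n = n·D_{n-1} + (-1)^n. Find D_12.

176214841

D_12 = 12·14684570 + 1 = 176214841.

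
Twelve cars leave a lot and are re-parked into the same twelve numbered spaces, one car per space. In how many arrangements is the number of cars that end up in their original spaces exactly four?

7342335

Choose which 4 of the 12 are fixed: C(12,4) = 495.
The other 8 form a derangement: !8 = 14833.
Total: 495 × 14833 = 7342335.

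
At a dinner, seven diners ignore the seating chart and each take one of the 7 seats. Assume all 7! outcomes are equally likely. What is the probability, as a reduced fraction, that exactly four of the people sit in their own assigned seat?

Favorable outcomes: C(7,4)·!3 = 35·2 = 70.
Total outcomes: 7! = 5040.
Probability = 70/5040 = 1/72.

1/72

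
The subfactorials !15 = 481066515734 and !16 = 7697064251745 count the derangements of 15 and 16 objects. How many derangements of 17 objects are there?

!17 = (17-1)·(!16 + !15) = 16·(7697064251745 + 481066515734) = 16·8178130767479 = 130850092279664.

130850092279664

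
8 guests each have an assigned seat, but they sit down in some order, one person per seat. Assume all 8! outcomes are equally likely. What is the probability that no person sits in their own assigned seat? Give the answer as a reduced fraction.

Favorable outcomes: !8 = 14833.
Total outcomes: 8! = 40320.
Probability = 14833/40320 = 2119/5760.

2119/5760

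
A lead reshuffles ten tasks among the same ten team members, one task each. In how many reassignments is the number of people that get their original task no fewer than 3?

291394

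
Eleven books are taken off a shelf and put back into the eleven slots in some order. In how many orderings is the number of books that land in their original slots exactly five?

122430

Choose which 5 of the 11 are fixed: C(11,5) = 462.
The other 6 form a derangement: !6 = 265.
Total: 462 × 265 = 122430.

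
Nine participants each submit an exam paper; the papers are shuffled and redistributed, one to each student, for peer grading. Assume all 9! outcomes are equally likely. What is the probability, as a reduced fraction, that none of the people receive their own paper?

Favorable outcomes: !9 = 133496.
Total outcomes: 9! = 362880.
Probability = 133496/362880 = 16687/45360.

16687/45360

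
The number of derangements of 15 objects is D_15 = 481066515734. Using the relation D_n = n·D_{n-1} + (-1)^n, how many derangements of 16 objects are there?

D_16 = 16·481066515734 + 1 = 7697064251745.

7697064251745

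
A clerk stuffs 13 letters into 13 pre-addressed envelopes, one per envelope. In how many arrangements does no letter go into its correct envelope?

The number of derangements of 13 is !13 = Σ_{k=0}^{13} (-1)^k·13!/k!
= 13! - 13!/1! + 13!/2! - 13!/3! + 13!/4! - 13!/5! + 13!/6! - 13!/7! + 13!/8! - 13!/9! + 13!/10! - 13!/11! + 13!/12! - 13!/13!
= 6227020800 - 6227020800 + 3113510400 - 1037836800 + 259459200 - 51891840 + 8648640 - 1235520 + 154440 - 17160 + 1716 - 156 + 13 - 1
= 2290792932

2290792932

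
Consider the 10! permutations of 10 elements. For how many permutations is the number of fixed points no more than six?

3628514

Sum C(10,i)·!(10-i) for i = 0..6:
  i=0: C(10,0)·!10 = 1·1334961 = 1334961
  i=1: C(10,1)·!9 = 10·133496 = 1334960
  i=2: C(10,2)·!8 = 45·14833 = 667485
  i=3: C(10,3)·!7 = 120·1854 = 222480
  i=4: C(10,4)·!6 = 210·265 = 55650
  i=5: C(10,5)·!5 = 252·44 = 11088
  i=6: C(10,6)·!4 = 210·9 = 1890
Total = 3628514.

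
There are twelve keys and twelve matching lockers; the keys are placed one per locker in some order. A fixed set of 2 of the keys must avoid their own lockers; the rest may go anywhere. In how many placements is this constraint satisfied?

402796800

Inclusion-exclusion on the 2 forbidden self-matches:
Σ_{j=0}^{2} (-1)^j C(2,j)(12-j)!
= C(2,0)·12! - C(2,1)·11! + C(2,2)·10!
= 479001600 - 79833600 + 3628800
= 402796800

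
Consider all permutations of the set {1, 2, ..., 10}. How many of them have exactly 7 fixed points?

Pick the 7 fixed positions: C(10,7) = 120 ways.
The remaining 3 must be deranged: !3 = 2.
Total: 120 × 2 = 240.

240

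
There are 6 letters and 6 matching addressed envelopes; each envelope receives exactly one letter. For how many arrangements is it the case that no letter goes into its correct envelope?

By inclusion-exclusion, !6 = Σ (-1)^k · 6!/k! for k=0..6
= 6! - 6!/1! + 6!/2! - 6!/3! + 6!/4! - 6!/5! + 6!/6!
= 720 - 720 + 360 - 120 + 30 - 6 + 1
= 265

265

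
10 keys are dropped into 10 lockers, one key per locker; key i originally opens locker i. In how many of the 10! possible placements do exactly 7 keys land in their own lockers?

Choose which 7 of the 10 are fixed: C(10,7) = 120.
The remaining 3 must be deranged: !3 = 2.
Total: 120 × 2 = 240.

240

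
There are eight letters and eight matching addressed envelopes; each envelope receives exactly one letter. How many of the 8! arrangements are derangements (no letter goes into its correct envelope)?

14833

!8 is the nearest integer to 8!/e.
8! = 40320, and 40320/e ≈ 14832.90, so !8 = 14833.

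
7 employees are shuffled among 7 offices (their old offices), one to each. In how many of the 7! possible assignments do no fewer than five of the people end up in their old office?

Sum C(7,i)·!(7-i) for i = 5..7:
  i=5: C(7,5)·!2 = 21·1 = 21
  i=6: C(7,6)·!1 = 7·0 = 0
  i=7: C(7,7)·!0 = 1·1 = 1
Total = 22.

22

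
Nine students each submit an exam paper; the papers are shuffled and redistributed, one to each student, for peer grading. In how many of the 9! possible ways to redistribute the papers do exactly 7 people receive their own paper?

36

Pick the 7 fixed positions: C(9,7) = 36 ways.
The remaining 2 must be deranged: !2 = 1.
Total: 36 × 1 = 36.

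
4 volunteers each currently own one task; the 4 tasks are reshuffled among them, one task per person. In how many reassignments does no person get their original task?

9

The number of derangements of 4 is !4 = Σ_{k=0}^{4} (-1)^k·4!/k!
= 4! - 4!/1! + 4!/2! - 4!/3! + 4!/4!
= 24 - 24 + 12 - 4 + 1
= 9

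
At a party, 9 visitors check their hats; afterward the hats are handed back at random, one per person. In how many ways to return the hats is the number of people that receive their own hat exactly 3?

Pick the 3 fixed positions: C(9,3) = 84 ways.
The remaining 6 must be deranged: !6 = 265.
Total: 84 × 265 = 22260.

22260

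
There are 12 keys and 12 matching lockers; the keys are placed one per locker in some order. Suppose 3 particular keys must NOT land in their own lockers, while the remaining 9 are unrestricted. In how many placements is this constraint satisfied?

369774720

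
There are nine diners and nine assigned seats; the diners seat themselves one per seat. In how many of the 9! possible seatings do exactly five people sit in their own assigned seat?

Choose which 5 of the 9 are fixed: C(9,5) = 126.
The other 4 form a derangement: !4 = 9.
Total: 126 × 9 = 1134.

1134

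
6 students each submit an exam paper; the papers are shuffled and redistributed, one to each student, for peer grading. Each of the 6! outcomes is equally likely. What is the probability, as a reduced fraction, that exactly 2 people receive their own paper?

3/16

Favorable outcomes: C(6,2)·!4 = 15·9 = 135.
Total outcomes: 6! = 720.
Probability = 135/720 = 3/16.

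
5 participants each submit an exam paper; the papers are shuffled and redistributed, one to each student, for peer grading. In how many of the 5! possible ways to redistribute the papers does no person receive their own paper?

44

The number of derangements of 5 is !5 = Σ_{k=0}^{5} (-1)^k·5!/k!
= 5! - 5!/1! + 5!/2! - 5!/3! + 5!/4! - 5!/5!
= 120 - 120 + 60 - 20 + 5 - 1
= 44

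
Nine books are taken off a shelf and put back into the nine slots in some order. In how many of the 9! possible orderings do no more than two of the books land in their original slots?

# with exactly i fixed is C(9,i)·!(9-i); sum over i=0..2:
  i=0: C(9,0)·!9 = 1·133496 = 133496
  i=1: C(9,1)·!8 = 9·14833 = 133497
  i=2: C(9,2)·!7 = 36·1854 = 66744
Total = 333737.

333737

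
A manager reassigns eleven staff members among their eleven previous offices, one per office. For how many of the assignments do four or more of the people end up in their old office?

757934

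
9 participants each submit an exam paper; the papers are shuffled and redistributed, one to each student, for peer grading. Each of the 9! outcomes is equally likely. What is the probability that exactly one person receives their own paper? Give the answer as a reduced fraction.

Favorable outcomes: C(9,1)·!8 = 9·14833 = 133497.
Total outcomes: 9! = 362880.
Probability = 133497/362880 = 2119/5760.

2119/5760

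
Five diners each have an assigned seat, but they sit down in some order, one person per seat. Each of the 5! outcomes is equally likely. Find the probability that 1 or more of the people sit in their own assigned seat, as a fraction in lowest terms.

19/30

Favorable outcomes: Σ_{i≥1} C(5,i)·!(5-i) = 5·9 + 10·2 + 10·1 + 5·0 + 1·1 = 76.
Total outcomes: 5! = 120.
Probability = 76/120 = 19/30.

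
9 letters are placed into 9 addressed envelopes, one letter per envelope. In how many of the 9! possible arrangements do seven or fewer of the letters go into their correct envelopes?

362879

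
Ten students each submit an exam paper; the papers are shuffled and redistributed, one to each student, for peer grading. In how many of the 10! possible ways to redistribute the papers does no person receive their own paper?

Recurrence: !10 = 9·(!9 + !8).
!10 = 9·(133496 + 14833) = 9·148329 = 1334961

1334961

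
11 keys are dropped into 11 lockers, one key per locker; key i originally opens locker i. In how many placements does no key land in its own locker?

By inclusion-exclusion, !11 = Σ (-1)^k · 11!/k! for k=0..11
= 11! - 11!/1! + 11!/2! - 11!/3! + 11!/4! - 11!/5! + 11!/6! - 11!/7! + 11!/8! - 11!/9! + 11!/10! - 11!/11!
= 39916800 - 39916800 + 19958400 - 6652800 + 1663200 - 332640 + 55440 - 7920 + 990 - 110 + 11 - 1
= 14684570

14684570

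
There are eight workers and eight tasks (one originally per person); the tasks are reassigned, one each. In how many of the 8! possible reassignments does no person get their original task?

!8 is the nearest integer to 8!/e.
8! = 40320, and 40320/e ≈ 14832.90, so !8 = 14833.

14833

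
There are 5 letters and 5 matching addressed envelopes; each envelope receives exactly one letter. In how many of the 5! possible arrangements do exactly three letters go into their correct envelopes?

10

Choose which 3 of the 5 are fixed: C(5,3) = 10.
The remaining 2 must be deranged: !2 = 1.
Total: 10 × 1 = 10.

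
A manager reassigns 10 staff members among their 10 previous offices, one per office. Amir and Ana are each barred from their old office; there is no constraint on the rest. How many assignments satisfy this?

2943360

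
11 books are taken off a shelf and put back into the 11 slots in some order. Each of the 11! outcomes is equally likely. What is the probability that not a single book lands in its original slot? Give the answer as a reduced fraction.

Favorable outcomes: !11 = 14684570.
Total outcomes: 11! = 39916800.
Probability = 14684570/39916800 = 1468457/3991680.

1468457/3991680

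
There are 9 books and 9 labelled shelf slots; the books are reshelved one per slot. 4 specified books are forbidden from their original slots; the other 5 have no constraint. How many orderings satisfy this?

Inclusion-exclusion on the 4 forbidden self-matches:
Σ_{j=0}^{4} (-1)^j C(4,j)(9-j)!
= C(4,0)·9! - C(4,1)·8! + C(4,2)·7! - C(4,3)·6! + C(4,4)·5!
= 362880 - 161280 + 30240 - 2880 + 120
= 229080

229080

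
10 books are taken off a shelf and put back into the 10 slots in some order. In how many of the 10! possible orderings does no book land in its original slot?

!10 is the nearest integer to 10!/e.
10! = 3628800, and 3628800/e ≈ 1334960.92, so !10 = 1334961.

1334961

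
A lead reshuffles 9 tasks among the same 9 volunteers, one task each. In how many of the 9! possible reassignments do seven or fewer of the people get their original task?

362879

# with exactly i fixed is C(9,i)·!(9-i); sum over i=0..7:
  i=0: C(9,0)·!9 = 1·133496 = 133496
  i=1: C(9,1)·!8 = 9·14833 = 133497
  i=2: C(9,2)·!7 = 36·1854 = 66744
  i=3: C(9,3)·!6 = 84·265 = 22260
  i=4: C(9,4)·!5 = 126·44 = 5544
  i=5: C(9,5)·!4 = 126·9 = 1134
  i=6: C(9,6)·!3 = 84·2 = 168
  i=7: C(9,7)·!2 = 36·1 = 36
Total = 362879.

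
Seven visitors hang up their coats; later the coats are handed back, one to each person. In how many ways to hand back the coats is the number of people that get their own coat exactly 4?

70

Pick the 4 fixed positions: C(7,4) = 35 ways.
The other 3 form a derangement: !3 = 2.
Total: 35 × 2 = 70.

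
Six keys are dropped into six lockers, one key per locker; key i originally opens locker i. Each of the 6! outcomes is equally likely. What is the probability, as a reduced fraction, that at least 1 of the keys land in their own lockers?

Favorable outcomes: Σ_{i≥1} C(6,i)·!(6-i) = 6·44 + 15·9 + 20·2 + 15·1 + 6·0 + 1·1 = 455.
Total outcomes: 6! = 720.
Probability = 455/720 = 91/144.

91/144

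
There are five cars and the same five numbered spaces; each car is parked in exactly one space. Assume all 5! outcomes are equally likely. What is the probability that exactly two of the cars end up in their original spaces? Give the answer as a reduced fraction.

Favorable outcomes: C(5,2)·!3 = 10·2 = 20.
Total outcomes: 5! = 120.
Probability = 20/120 = 1/6.

1/6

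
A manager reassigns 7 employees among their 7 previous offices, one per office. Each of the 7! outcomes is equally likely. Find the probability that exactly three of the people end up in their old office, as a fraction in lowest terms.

Favorable outcomes: C(7,3)·!4 = 35·9 = 315.
Total outcomes: 7! = 5040.
Probability = 315/5040 = 1/16.

1/16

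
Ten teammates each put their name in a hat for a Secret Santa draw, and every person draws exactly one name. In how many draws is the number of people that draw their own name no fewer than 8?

46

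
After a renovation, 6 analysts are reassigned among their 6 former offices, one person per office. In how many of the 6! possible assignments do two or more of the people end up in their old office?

191

Sum C(6,i)·!(6-i) for i = 2..6:
  i=2: C(6,2)·!4 = 15·9 = 135
  i=3: C(6,3)·!3 = 20·2 = 40
  i=4: C(6,4)·!2 = 15·1 = 15
  i=5: C(6,5)·!1 = 6·0 = 0
  i=6: C(6,6)·!0 = 1·1 = 1
Total = 191.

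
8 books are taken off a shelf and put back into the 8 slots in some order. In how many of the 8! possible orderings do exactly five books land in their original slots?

112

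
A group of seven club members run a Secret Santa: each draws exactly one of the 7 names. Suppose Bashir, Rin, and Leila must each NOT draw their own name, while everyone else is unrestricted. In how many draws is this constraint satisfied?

Let A_j be the event that the j-th constrained one is fixed. By inclusion-exclusion over the 3 events:
Σ_{j=0}^{3} (-1)^j C(3,j)(7-j)!
= C(3,0)·7! - C(3,1)·6! + C(3,2)·5! - C(3,3)·4!
= 5040 - 2160 + 360 - 24
= 3216

3216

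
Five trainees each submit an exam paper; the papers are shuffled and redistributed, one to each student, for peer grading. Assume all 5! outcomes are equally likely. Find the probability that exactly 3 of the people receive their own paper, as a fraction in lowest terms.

Favorable outcomes: C(5,3)·!2 = 10·1 = 10.
Total outcomes: 5! = 120.
Probability = 10/120 = 1/12.

1/12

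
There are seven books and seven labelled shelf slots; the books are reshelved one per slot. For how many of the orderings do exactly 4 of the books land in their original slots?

70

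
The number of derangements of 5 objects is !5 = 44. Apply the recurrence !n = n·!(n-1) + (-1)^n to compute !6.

265

!6 = 6·44 + 1 = 265.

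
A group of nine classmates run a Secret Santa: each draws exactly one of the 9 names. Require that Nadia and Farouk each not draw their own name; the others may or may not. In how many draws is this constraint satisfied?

Inclusion-exclusion on the 2 forbidden self-matches:
Σ_{j=0}^{2} (-1)^j C(2,j)(9-j)!
= C(2,0)·9! - C(2,1)·8! + C(2,2)·7!
= 362880 - 80640 + 5040
= 287280

287280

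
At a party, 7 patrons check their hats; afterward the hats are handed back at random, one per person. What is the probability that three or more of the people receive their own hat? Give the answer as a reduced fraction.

407/5040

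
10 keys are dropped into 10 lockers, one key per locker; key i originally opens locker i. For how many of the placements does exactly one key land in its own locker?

1334960

Choose which one of the 10 is fixed: C(10,1) = 10.
The remaining 9 must be deranged: !9 = 133496.
Total: 10 × 133496 = 1334960.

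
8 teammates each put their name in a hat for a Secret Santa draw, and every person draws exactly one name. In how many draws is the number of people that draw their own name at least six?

29

Sum C(8,i)·!(8-i) for i = 6..8:
  i=6: C(8,6)·!2 = 28·1 = 28
  i=7: C(8,7)·!1 = 8·0 = 0
  i=8: C(8,8)·!0 = 1·1 = 1
Total = 29.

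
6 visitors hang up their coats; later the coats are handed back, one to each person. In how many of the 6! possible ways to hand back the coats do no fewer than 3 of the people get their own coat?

Sum C(6,i)·!(6-i) for i = 3..6:
  i=3: C(6,3)·!3 = 20·2 = 40
  i=4: C(6,4)·!2 = 15·1 = 15
  i=5: C(6,5)·!1 = 6·0 = 0
  i=6: C(6,6)·!0 = 1·1 = 1
Total = 56.

56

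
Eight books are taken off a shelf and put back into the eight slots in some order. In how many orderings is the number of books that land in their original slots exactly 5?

Pick the 5 fixed positions: C(8,5) = 56 ways.
The remaining 3 must be deranged: !3 = 2.
Total: 56 × 2 = 112.

112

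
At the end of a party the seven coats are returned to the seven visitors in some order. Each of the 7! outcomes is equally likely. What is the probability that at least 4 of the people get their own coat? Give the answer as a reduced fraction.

Favorable outcomes: Σ_{i≥4} C(7,i)·!(7-i) = 35·2 + 21·1 + 7·0 + 1·1 = 92.
Total outcomes: 7! = 5040.
Probability = 92/5040 = 23/1260.

23/1260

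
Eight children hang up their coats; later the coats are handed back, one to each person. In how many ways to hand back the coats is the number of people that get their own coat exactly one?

Pick the single fixed position: C(8,1) = 8 ways.
The other 7 form a derangement: !7 = 1854.
Total: 8 × 1854 = 14832.

14832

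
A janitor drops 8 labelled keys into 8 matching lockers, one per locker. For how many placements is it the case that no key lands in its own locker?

!8 = 8! · Σ_{k=0}^{8} (-1)^k/k!
= 8! - 8!/1! + 8!/2! - 8!/3! + 8!/4! - 8!/5! + 8!/6! - 8!/7! + 8!/8!
= 40320 - 40320 + 20160 - 6720 + 1680 - 336 + 56 - 8 + 1
= 14833

14833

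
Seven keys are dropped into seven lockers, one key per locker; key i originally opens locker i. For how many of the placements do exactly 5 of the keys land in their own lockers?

Pick the 5 fixed positions: C(7,5) = 21 ways.
The other 2 form a derangement: !2 = 1.
Total: 21 × 1 = 21.

21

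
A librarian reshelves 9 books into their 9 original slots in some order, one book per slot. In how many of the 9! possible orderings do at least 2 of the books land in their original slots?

95887

Sum C(9,i)·!(9-i) for i = 2..9:
  i=2: C(9,2)·!7 = 36·1854 = 66744
  i=3: C(9,3)·!6 = 84·265 = 22260
  i=4: C(9,4)·!5 = 126·44 = 5544
  i=5: C(9,5)·!4 = 126·9 = 1134
  i=6: C(9,6)·!3 = 84·2 = 168
  i=7: C(9,7)·!2 = 36·1 = 36
  i=8: C(9,8)·!1 = 9·0 = 0
  i=9: C(9,9)·!0 = 1·1 = 1
Total = 95887.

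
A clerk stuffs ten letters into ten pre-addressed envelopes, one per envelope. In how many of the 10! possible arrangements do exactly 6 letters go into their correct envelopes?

1890

Choose which 6 of the 10 are fixed: C(10,6) = 210.
The other 4 form a derangement: !4 = 9.
Total: 210 × 9 = 1890.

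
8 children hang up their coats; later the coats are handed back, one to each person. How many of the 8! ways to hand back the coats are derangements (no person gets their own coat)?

14833

!8 is the nearest integer to 8!/e.
8! = 40320, and 40320/e ≈ 14832.90, so !8 = 14833.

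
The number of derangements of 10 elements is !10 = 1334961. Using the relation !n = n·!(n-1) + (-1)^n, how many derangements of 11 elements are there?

!11 = 11·1334961 - 1 = 14684570.

14684570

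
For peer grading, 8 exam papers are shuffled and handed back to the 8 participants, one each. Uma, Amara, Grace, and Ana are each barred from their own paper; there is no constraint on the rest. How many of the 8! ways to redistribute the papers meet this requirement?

Let A_j be the event that the j-th constrained one is fixed. By inclusion-exclusion over the 4 events:
Σ_{j=0}^{4} (-1)^j C(4,j)(8-j)!
= C(4,0)·8! - C(4,1)·7! + C(4,2)·6! - C(4,3)·5! + C(4,4)·4!
= 40320 - 20160 + 4320 - 480 + 24
= 24024

24024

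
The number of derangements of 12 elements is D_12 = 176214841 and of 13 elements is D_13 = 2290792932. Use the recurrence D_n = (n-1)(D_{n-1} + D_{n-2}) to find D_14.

32071101049

D_14 = (14-1)·(D_13 + D_12) = 13·(2290792932 + 176214841) = 13·2467007773 = 32071101049.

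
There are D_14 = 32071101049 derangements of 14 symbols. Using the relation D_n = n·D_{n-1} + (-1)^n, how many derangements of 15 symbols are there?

481066515734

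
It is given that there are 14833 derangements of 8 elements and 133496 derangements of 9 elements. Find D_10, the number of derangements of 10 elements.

1334961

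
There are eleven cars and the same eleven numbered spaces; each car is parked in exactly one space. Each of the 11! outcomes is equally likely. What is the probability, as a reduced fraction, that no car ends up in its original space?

1468457/3991680

Favorable outcomes: !11 = 14684570.
Total outcomes: 11! = 39916800.
Probability = 14684570/39916800 = 1468457/3991680.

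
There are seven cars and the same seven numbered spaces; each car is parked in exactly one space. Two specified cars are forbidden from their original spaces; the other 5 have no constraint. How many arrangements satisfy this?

3720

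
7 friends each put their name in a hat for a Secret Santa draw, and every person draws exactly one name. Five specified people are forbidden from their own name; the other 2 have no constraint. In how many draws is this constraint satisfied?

2428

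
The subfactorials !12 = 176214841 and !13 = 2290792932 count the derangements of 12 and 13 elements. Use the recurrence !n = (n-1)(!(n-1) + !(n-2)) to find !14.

32071101049

!14 = (14-1)·(!13 + !12) = 13·(2290792932 + 176214841) = 13·2467007773 = 32071101049.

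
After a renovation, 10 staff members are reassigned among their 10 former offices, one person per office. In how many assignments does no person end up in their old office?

1334961

!10 = 10! · Σ_{k=0}^{10} (-1)^k/k!
= 10! - 10!/1! + 10!/2! - 10!/3! + 10!/4! - 10!/5! + 10!/6! - 10!/7! + 10!/8! - 10!/9! + 10!/10!
= 3628800 - 3628800 + 1814400 - 604800 + 151200 - 30240 + 5040 - 720 + 90 - 10 + 1
= 1334961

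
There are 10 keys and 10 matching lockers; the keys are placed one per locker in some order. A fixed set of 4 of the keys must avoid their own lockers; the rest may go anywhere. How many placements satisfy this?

2399760

Inclusion-exclusion on the 4 forbidden self-matches:
Σ_{j=0}^{4} (-1)^j C(4,j)(10-j)!
= C(4,0)·10! - C(4,1)·9! + C(4,2)·8! - C(4,3)·7! + C(4,4)·6!
= 3628800 - 1451520 + 241920 - 20160 + 720
= 2399760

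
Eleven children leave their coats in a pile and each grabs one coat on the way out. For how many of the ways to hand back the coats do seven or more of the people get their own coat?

# with exactly i fixed is C(11,i)·!(11-i); sum over i=7..11:
  i=7: C(11,7)·!4 = 330·9 = 2970
  i=8: C(11,8)·!3 = 165·2 = 330
  i=9: C(11,9)·!2 = 55·1 = 55
  i=10: C(11,10)·!1 = 11·0 = 0
  i=11: C(11,11)·!0 = 1·1 = 1
Total = 3356.

3356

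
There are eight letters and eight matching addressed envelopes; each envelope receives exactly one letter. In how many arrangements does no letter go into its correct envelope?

!8 is the nearest integer to 8!/e.
8! = 40320, and 40320/e ≈ 14832.90, so !8 = 14833.

14833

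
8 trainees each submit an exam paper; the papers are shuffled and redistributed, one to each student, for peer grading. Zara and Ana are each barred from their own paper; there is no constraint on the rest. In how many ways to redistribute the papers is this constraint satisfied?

30960

Inclusion-exclusion on the 2 forbidden self-matches:
Σ_{j=0}^{2} (-1)^j C(2,j)(8-j)!
= C(2,0)·8! - C(2,1)·7! + C(2,2)·6!
= 40320 - 10080 + 720
= 30960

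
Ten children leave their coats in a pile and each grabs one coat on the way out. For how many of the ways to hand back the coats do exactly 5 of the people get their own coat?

11088

Pick the 5 fixed positions: C(10,5) = 252 ways.
The remaining 5 must be deranged: !5 = 44.
Total: 252 × 44 = 11088.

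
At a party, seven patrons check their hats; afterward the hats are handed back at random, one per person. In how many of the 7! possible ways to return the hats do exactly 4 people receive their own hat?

70

Pick the 4 fixed positions: C(7,4) = 35 ways.
The remaining 3 must be deranged: !3 = 2.
Total: 35 × 2 = 70.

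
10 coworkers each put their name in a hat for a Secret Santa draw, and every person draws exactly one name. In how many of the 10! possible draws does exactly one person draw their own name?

1334960

Pick the single fixed position: C(10,1) = 10 ways.
The remaining 9 must be deranged: !9 = 133496.
Total: 10 × 133496 = 1334960.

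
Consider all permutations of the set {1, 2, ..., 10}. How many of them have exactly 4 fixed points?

55650

Pick the 4 fixed positions: C(10,4) = 210 ways.
The remaining 6 must be deranged: !6 = 265.
Total: 210 × 265 = 55650.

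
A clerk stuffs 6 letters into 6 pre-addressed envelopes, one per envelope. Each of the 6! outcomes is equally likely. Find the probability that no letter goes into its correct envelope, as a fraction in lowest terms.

Favorable outcomes: !6 = 265.
Total outcomes: 6! = 720.
Probability = 265/720 = 53/144.

53/144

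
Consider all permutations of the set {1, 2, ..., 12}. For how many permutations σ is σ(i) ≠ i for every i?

176214841

The number of derangements of 12 is !12 = Σ_{k=0}^{12} (-1)^k·12!/k!
= 12! - 12!/1! + 12!/2! - 12!/3! + 12!/4! - 12!/5! + 12!/6! - 12!/7! + 12!/8! - 12!/9! + 12!/10! - 12!/11! + 12!/12!
= 479001600 - 479001600 + 239500800 - 79833600 + 19958400 - 3991680 + 665280 - 95040 + 11880 - 1320 + 132 - 12 + 1
= 176214841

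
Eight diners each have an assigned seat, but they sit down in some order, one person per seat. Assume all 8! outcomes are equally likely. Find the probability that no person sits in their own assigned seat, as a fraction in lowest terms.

2119/5760

Favorable outcomes: !8 = 14833.
Total outcomes: 8! = 40320.
Probability = 14833/40320 = 2119/5760.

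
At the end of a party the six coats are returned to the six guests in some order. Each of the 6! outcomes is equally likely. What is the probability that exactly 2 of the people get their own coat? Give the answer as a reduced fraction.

3/16

Favorable outcomes: C(6,2)·!4 = 15·9 = 135.
Total outcomes: 6! = 720.
Probability = 135/720 = 3/16.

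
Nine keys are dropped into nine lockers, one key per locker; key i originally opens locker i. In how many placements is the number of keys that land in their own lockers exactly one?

133497

Choose which one of the 9 is fixed: C(9,1) = 9.
The remaining 8 must be deranged: !8 = 14833.
Total: 9 × 14833 = 133497.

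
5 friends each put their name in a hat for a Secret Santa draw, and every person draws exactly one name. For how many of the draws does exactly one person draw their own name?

45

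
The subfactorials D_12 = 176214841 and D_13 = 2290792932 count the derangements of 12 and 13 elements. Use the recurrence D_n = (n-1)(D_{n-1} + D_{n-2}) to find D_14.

32071101049

D_14 = (14-1)·(D_13 + D_12) = 13·(2290792932 + 176214841) = 13·2467007773 = 32071101049.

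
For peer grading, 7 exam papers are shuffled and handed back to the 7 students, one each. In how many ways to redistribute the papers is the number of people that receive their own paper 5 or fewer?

Sum C(7,i)·!(7-i) for i = 0..5:
  i=0: C(7,0)·!7 = 1·1854 = 1854
  i=1: C(7,1)·!6 = 7·265 = 1855
  i=2: C(7,2)·!5 = 21·44 = 924
  i=3: C(7,3)·!4 = 35·9 = 315
  i=4: C(7,4)·!3 = 35·2 = 70
  i=5: C(7,5)·!2 = 21·1 = 21
Total = 5039.

5039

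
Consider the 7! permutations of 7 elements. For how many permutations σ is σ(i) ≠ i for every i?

Use !n = (n-1)(!(n-1) + !(n-2)).
!7 = 6·(265 + 44) = 6·309 = 1854

1854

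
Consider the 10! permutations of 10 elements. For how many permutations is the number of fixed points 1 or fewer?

Sum C(10,i)·!(10-i) for i = 0..1:
  i=0: C(10,0)·!10 = 1·1334961 = 1334961
  i=1: C(10,1)·!9 = 10·133496 = 1334960
Total = 2669921.

2669921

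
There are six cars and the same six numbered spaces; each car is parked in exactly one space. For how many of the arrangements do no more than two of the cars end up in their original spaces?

664

# with exactly i fixed is C(6,i)·!(6-i); sum over i=0..2:
  i=0: C(6,0)·!6 = 1·265 = 265
  i=1: C(6,1)·!5 = 6·44 = 264
  i=2: C(6,2)·!4 = 15·9 = 135
Total = 664.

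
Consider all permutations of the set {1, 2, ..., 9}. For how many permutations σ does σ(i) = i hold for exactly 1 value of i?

Pick the single fixed position: C(9,1) = 9 ways.
The remaining 8 must be deranged: !8 = 14833.
Total: 9 × 14833 = 133497.

133497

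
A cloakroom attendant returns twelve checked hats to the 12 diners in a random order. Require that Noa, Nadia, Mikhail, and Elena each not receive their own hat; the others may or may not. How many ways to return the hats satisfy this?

Inclusion-exclusion on the 4 forbidden self-matches:
Σ_{j=0}^{4} (-1)^j C(4,j)(12-j)!
= C(4,0)·12! - C(4,1)·11! + C(4,2)·10! - C(4,3)·9! + C(4,4)·8!
= 479001600 - 159667200 + 21772800 - 1451520 + 40320
= 339696000

339696000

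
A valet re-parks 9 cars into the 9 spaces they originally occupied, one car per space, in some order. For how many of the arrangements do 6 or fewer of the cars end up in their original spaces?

362843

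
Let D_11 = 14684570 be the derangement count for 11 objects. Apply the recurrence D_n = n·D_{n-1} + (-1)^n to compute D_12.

176214841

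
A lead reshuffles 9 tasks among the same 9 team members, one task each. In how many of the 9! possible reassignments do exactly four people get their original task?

Choose which 4 of the 9 are fixed: C(9,4) = 126.
The other 5 form a derangement: !5 = 44.
Total: 126 × 44 = 5544.

5544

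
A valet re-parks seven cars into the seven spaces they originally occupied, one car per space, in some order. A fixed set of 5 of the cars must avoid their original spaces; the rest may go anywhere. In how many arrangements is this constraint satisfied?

2428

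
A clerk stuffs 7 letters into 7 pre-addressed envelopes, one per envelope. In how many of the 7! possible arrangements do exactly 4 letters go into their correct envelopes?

70

Choose which 4 of the 7 are fixed: C(7,4) = 35.
The remaining 3 must be deranged: !3 = 2.
Total: 35 × 2 = 70.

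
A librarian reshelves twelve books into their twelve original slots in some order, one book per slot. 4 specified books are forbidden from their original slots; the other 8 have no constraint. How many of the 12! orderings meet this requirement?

339696000

Inclusion-exclusion on the 4 forbidden self-matches:
Σ_{j=0}^{4} (-1)^j C(4,j)(12-j)!
= C(4,0)·12! - C(4,1)·11! + C(4,2)·10! - C(4,3)·9! + C(4,4)·8!
= 479001600 - 159667200 + 21772800 - 1451520 + 40320
= 339696000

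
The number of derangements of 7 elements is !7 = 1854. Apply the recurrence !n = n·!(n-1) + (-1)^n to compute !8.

14833

!8 = 8·1854 + 1 = 14833.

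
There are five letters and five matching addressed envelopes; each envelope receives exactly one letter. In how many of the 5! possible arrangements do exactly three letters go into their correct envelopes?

Pick the 3 fixed positions: C(5,3) = 10 ways.
The other 2 form a derangement: !2 = 1.
Total: 10 × 1 = 10.

10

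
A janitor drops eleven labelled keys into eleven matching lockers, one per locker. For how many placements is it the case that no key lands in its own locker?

The number of derangements of 11 is !11 = Σ_{k=0}^{11} (-1)^k·11!/k!
= 11! - 11!/1! + 11!/2! - 11!/3! + 11!/4! - 11!/5! + 11!/6! - 11!/7! + 11!/8! - 11!/9! + 11!/10! - 11!/11!
= 39916800 - 39916800 + 19958400 - 6652800 + 1663200 - 332640 + 55440 - 7920 + 990 - 110 + 11 - 1
= 14684570

14684570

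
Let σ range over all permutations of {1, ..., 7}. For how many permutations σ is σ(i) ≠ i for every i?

1854

Use !n = (n-1)(!(n-1) + !(n-2)).
!7 = 6·(265 + 44) = 6·309 = 1854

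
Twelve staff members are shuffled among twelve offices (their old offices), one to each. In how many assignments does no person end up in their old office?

176214841

!12 is the nearest integer to 12!/e.
12! = 479001600, and 479001600/e ≈ 176214840.93, so !12 = 176214841.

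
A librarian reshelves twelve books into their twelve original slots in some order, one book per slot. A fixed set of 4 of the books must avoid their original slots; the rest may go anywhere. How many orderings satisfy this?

Inclusion-exclusion on the 4 forbidden self-matches:
Σ_{j=0}^{4} (-1)^j C(4,j)(12-j)!
= C(4,0)·12! - C(4,1)·11! + C(4,2)·10! - C(4,3)·9! + C(4,4)·8!
= 479001600 - 159667200 + 21772800 - 1451520 + 40320
= 339696000

339696000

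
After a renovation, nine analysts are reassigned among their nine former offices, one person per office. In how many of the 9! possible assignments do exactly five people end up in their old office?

1134

Pick the 5 fixed positions: C(9,5) = 126 ways.
The remaining 4 must be deranged: !4 = 9.
Total: 126 × 9 = 1134.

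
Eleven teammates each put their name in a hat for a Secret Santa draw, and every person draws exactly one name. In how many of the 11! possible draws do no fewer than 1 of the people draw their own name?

Sum C(11,i)·!(11-i) for i = 1..11:
  i=1: C(11,1)·!10 = 11·1334961 = 14684571
  i=2: C(11,2)·!9 = 55·133496 = 7342280
  i=3: C(11,3)·!8 = 165·14833 = 2447445
  i=4: C(11,4)·!7 = 330·1854 = 611820
  i=5: C(11,5)·!6 = 462·265 = 122430
  i=6: C(11,6)·!5 = 462·44 = 20328
  i=7: C(11,7)·!4 = 330·9 = 2970
  i=8: C(11,8)·!3 = 165·2 = 330
  i=9: C(11,9)·!2 = 55·1 = 55
  i=10: C(11,10)·!1 = 11·0 = 0
  i=11: C(11,11)·!0 = 1·1 = 1
Total = 25232230.

25232230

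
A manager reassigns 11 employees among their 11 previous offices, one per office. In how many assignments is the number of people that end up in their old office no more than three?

39158866

Sum C(11,i)·!(11-i) for i = 0..3:
  i=0: C(11,0)·!11 = 1·14684570 = 14684570
  i=1: C(11,1)·!10 = 11·1334961 = 14684571
  i=2: C(11,2)·!9 = 55·133496 = 7342280
  i=3: C(11,3)·!8 = 165·14833 = 2447445
Total = 39158866.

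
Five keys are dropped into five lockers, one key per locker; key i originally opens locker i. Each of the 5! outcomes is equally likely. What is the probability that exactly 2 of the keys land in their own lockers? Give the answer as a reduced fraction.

1/6

Favorable outcomes: C(5,2)·!3 = 10·2 = 20.
Total outcomes: 5! = 120.
Probability = 20/120 = 1/6.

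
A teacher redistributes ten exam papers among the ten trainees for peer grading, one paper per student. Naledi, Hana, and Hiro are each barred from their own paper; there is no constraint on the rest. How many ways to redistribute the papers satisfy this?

2656080

Let A_j be the event that the j-th constrained one is fixed. By inclusion-exclusion over the 3 events:
Σ_{j=0}^{3} (-1)^j C(3,j)(10-j)!
= C(3,0)·10! - C(3,1)·9! + C(3,2)·8! - C(3,3)·7!
= 3628800 - 1088640 + 120960 - 5040
= 2656080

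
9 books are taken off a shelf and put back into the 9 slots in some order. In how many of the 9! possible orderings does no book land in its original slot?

By inclusion-exclusion, !9 = Σ (-1)^k · 9!/k! for k=0..9
= 9! - 9!/1! + 9!/2! - 9!/3! + 9!/4! - 9!/5! + 9!/6! - 9!/7! + 9!/8! - 9!/9!
= 362880 - 362880 + 181440 - 60480 + 15120 - 3024 + 504 - 72 + 9 - 1
= 133496

133496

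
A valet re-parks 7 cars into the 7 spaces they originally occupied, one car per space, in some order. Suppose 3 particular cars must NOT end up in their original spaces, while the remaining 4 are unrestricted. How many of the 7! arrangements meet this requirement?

Let A_j be the event that the j-th constrained one is fixed. By inclusion-exclusion over the 3 events:
Σ_{j=0}^{3} (-1)^j C(3,j)(7-j)!
= C(3,0)·7! - C(3,1)·6! + C(3,2)·5! - C(3,3)·4!
= 5040 - 2160 + 360 - 24
= 3216

3216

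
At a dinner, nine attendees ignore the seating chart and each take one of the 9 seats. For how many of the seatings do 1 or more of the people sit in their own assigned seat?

Sum C(9,i)·!(9-i) for i = 1..9:
  i=1: C(9,1)·!8 = 9·14833 = 133497
  i=2: C(9,2)·!7 = 36·1854 = 66744
  i=3: C(9,3)·!6 = 84·265 = 22260
  i=4: C(9,4)·!5 = 126·44 = 5544
  i=5: C(9,5)·!4 = 126·9 = 1134
  i=6: C(9,6)·!3 = 84·2 = 168
  i=7: C(9,7)·!2 = 36·1 = 36
  i=8: C(9,8)·!1 = 9·0 = 0
  i=9: C(9,9)·!0 = 1·1 = 1
Total = 229384.

229384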